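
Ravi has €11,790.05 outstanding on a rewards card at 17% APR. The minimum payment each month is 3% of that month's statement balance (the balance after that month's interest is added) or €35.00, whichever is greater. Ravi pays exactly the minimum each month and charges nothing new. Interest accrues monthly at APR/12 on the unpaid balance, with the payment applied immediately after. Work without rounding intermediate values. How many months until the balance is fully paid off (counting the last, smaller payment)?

Monthly rate r = 17%/12 = 1.41667% = 0.0141667.
While 3% of the post-interest balance exceeds €35.00, each month B ← (B·(1+r))·(1 − 0.03), i.e. B shrinks by the factor (1+r)·0.97 = 0.98374.
This holds for months 1–142. Entering month 143 the balance is €1,149.81; 3% of the post-interest balance is now below €35.00, so the flat €35.00 minimum applies from here.
From month 143 a fixed €35.00 at rate r clears €1,149.81 in 45 more payments. Total: 142 + 45 = 187 months.

187 months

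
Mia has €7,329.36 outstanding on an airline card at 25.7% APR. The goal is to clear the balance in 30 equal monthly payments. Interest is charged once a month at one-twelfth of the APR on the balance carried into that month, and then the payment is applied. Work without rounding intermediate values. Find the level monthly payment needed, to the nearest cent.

Monthly rate r = 25.7%/12 = 2.14167% = 0.0214167.
Level-payment amortization: P = B₀·r / (1 − (1+r)^(−n)) = 7329.36·0.0214167 / (1 − 1.02142^(−30)).
Denominator 1 − (1+r)^(−30) = 0.470444115.
P = 156.97 / 0.470444115 ≈ 333.66.

€333.66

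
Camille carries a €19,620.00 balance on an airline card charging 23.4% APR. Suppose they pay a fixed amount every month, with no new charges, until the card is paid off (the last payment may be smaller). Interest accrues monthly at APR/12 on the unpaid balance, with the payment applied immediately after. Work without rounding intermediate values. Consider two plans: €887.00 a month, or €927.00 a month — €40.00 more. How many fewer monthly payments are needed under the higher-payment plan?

Monthly rate r = 23.4%/12 = 1.95% = 0.0195.
At €887.00/mo: n = ⌈−ln(1 − rB₀/P)/ln(1+r)⌉ = 30 payments (last €203.53); total interest = total paid − €19,620.00 = €6,306.53.
At €927.00/mo: 28 payments (last €521.50); total interest €5,930.50.
Payments saved = 30 − 28 = 2.

2 fewer payments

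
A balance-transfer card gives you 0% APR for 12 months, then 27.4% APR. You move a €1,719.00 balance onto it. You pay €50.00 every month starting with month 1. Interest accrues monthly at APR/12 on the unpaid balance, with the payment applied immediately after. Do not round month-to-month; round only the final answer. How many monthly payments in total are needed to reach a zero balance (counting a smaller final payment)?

44 payments

Promo months 1–12 at r₀ = 0%/12 = 0; months 13+ at r₁ = 27.4%/12 = 0.0228333.
After month 12 (no interest yet): B = €1,719.00 − 12·€50.00 = €1,119.00.
Then at r₁ with €50.00/mo: n₂ = −ln(1 − r₁·B/P)/ln(1+r₁) ≈ 31.69 → 32 more payments.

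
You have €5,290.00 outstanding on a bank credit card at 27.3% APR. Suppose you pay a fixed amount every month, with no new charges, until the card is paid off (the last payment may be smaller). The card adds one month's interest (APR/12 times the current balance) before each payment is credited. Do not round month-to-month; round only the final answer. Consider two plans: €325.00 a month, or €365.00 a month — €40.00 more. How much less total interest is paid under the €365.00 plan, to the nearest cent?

€191.14

Monthly rate r = 27.3%/12 = 2.275% = 0.02275.
At €325.00/mo: n = ⌈−ln(1 − rB₀/P)/ln(1+r)⌉ = 21 payments (last €183.09); total interest = total paid − €5,290.00 = €1,393.09.
At €365.00/mo: 18 payments (last €286.95); total interest €1,201.95.
Interest saved = €1,393.09 − €1,201.95 = €191.14.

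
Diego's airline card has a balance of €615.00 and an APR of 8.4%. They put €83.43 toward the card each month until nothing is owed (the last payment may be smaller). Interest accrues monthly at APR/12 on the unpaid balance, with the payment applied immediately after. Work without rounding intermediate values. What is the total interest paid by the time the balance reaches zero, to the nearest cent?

Monthly rate r = 8.4%/12 = 0.7% = 0.007.
Payoff takes n = ⌈−ln(1 − rB₀/P)/ln(1+r)⌉ = ⌈7.595⌉ = 8 payments; the last is €49.70.
Total paid = 7·€83.43 + €49.70 = €633.71.
Total interest = total paid − principal = €633.71 − €615.00 = €18.71.

€18.71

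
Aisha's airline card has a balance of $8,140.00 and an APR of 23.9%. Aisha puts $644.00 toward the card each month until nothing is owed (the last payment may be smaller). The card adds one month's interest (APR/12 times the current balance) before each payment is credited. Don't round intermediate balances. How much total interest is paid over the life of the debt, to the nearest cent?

$1,331.69

Monthly rate r = 23.9%/12 = 1.99167% = 0.0199167.
Payoff takes n = ⌈−ln(1 − rB₀/P)/ln(1+r)⌉ = ⌈14.706⌉ = 15 payments; the last is $455.69.
Total paid = 14·$644.00 + $455.69 = $9,471.69.
Total interest = total paid − principal = $9,471.69 − $8,140.00 = $1,331.69.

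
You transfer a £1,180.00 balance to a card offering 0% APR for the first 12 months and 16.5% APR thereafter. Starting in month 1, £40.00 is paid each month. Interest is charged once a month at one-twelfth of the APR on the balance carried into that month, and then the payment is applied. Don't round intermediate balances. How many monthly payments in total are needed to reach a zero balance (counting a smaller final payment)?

33 payments

Promo months 1–12 at r₀ = 0%/12 = 0; months 13+ at r₁ = 16.5%/12 = 0.01375.
After month 12 (no interest yet): B = £1,180.00 − 12·£40.00 = £700.00.
Then at r₁ with £40.00/mo: n₂ = −ln(1 − r₁·B/P)/ln(1+r₁) ≈ 20.16 → 21 more payments.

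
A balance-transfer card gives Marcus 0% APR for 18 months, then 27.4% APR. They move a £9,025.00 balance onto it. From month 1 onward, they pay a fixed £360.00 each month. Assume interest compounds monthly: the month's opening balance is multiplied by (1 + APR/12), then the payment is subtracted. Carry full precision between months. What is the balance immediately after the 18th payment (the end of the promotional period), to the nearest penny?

£2,545.00

Promo months 1–18 at r₀ = 0%/12 = 0; months 19+ at r₁ = 27.4%/12 = 0.0228333.
After month 18 (no interest yet): B = £9,025.00 − 18·£360.00 = £2,545.00.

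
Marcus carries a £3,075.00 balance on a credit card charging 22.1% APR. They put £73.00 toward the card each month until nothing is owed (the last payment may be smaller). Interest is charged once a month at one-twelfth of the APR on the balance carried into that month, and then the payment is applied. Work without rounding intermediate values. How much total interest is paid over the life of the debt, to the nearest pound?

Monthly rate r = 22.1%/12 = 1.84167% = 0.0184167.
Payoff takes n = ⌈−ln(1 − rB₀/P)/ln(1+r)⌉ = ⌈81.926⌉ = 82 payments; the last is £67.67.
Total paid = 81·£73.00 + £67.67 = £5,980.67.
Total interest = total paid − principal = £5,980.67 − £3,075.00 = £2,905.67.

£2,906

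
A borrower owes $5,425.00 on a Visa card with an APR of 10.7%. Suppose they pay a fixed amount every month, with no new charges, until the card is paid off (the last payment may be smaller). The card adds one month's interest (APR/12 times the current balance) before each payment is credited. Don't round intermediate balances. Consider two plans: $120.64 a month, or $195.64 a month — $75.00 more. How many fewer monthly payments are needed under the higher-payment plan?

26 fewer payments

Monthly rate r = 10.7%/12 = 0.891667% = 0.00891667.
At $120.64/mo: n = ⌈−ln(1 − rB₀/P)/ln(1+r)⌉ = 58 payments (last $87.69); total interest = total paid − $5,425.00 = $1,539.17.
At $195.64/mo: 32 payments (last $194.76); total interest $834.60.
Payments saved = 58 − 32 = 26.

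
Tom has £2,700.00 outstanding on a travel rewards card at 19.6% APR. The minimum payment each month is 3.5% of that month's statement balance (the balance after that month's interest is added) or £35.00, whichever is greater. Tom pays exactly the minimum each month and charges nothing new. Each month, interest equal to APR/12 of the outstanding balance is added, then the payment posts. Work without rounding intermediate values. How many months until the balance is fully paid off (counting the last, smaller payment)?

Monthly rate r = 19.6%/12 = 1.63333% = 0.0163333.
While 3.5% of the post-interest balance exceeds £35.00, each month B ← (B·(1+r))·(1 − 0.035), i.e. B shrinks by the factor (1+r)·0.965 = 0.98076.
This holds for months 1–52. Entering month 53 the balance is £983.25; 3.5% of the post-interest balance is now below £35.00, so the flat £35.00 minimum applies from here.
From month 53 a fixed £35.00 at rate r clears £983.25 in 38 more payments. Total: 52 + 38 = 90 months.

90 months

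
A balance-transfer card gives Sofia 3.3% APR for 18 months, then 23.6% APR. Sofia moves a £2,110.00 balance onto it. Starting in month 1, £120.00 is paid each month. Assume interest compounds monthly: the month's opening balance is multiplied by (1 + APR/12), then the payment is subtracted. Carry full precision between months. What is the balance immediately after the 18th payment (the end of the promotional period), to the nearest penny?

Promo months 1–18 at r₀ = 3.3%/12 = 0.00275; months 19+ at r₁ = 23.6%/12 = 0.0196667.
After month 18: iterate B ← B·(1+r₀) − £120.00 for 18 months → £5.68.

£5.68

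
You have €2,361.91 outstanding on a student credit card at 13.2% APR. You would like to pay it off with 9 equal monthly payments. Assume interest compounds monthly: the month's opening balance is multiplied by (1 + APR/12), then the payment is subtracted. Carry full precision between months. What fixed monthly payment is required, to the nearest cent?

Monthly rate r = 13.2%/12 = 1.1% = 0.011.
Level-payment amortization: P = B₀·r / (1 − (1+r)^(−n)) = 2361.91·0.011 / (1 − 1.011^(−9)).
Denominator 1 − (1+r)^(−9) = 0.0937675698.
P = 25.981 / 0.0937675698 ≈ 277.08.

€277.08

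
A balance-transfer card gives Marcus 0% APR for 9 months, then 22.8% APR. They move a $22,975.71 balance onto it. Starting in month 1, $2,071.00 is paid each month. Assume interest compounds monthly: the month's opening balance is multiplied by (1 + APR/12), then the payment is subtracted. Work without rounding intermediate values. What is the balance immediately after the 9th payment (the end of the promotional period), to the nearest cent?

Promo months 1–9 at r₀ = 0%/12 = 0; months 10+ at r₁ = 22.8%/12 = 0.019.
After month 9 (no interest yet): B = $22,975.71 − 9·$2,071.00 = $4,336.71.

$4,336.71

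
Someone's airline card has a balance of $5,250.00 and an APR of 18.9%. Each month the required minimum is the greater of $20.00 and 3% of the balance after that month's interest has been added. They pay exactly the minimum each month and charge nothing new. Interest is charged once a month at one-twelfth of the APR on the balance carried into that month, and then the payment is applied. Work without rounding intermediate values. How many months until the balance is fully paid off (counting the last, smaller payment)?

187 months

Monthly rate r = 18.9%/12 = 1.575% = 0.01575.
While 3% of the post-interest balance exceeds $20.00, each month B ← (B·(1+r))·(1 − 0.03), i.e. B shrinks by the factor (1+r)·0.97 = 0.98528.
This holds for months 1–141. Entering month 142 the balance is $648.51; 3% of the post-interest balance is now below $20.00, so the flat $20.00 minimum applies from here.
From month 142 a fixed $20.00 at rate r clears $648.51 in 46 more payments. Total: 141 + 46 = 187 months.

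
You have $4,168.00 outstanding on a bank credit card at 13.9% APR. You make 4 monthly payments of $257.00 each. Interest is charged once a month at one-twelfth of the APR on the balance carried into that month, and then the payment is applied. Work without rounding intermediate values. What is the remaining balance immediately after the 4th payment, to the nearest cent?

$3,318.50

Monthly rate r = 13.9%/12 = 1.15833% = 0.0115833.
Each month: B ← B·(1+r) − $257.00.
Month 1: interest $48.28; balance after payment $3,959.28.
Month 2: interest $45.86; balance after payment $3,748.14.
Month 3: interest $43.42; balance after payment $3,534.56.
Month 4: interest $40.94; balance after payment $3,318.50.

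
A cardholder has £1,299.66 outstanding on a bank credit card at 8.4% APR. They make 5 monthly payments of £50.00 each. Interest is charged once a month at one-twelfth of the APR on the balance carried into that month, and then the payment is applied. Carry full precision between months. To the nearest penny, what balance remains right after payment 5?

Monthly rate r = 8.4%/12 = 0.7% = 0.007.
Each month: B ← B·(1+r) − £50.00.
Month 1: interest £9.10; balance after payment £1,258.76.
Month 2: interest £8.81; balance after payment £1,217.57.
Month 3: interest £8.52; balance after payment £1,176.09.
Month 4: interest £8.23; balance after payment £1,134.32.
Month 5: interest £7.94; balance after payment £1,092.26.

£1,092.26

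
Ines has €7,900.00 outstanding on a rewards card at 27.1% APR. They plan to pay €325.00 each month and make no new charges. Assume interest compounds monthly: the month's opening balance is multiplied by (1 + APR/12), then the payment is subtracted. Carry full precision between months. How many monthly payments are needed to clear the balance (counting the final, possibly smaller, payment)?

Monthly rate r = 27.1%/12 = 2.25833% = 0.0225833.
Recurrence: B ← B·(1+r) − €325.00.
Month 1: interest €178.41; balance after payment €7,753.41.
Month 2: interest €175.10; balance after payment €7,603.51.
Closed form: n = −ln(1 − rB₀/P)/ln(1+r) = −ln(0.45105)/ln(1.02258) ≈ 35.652, so the balance reaches zero during payment 36.

36 payments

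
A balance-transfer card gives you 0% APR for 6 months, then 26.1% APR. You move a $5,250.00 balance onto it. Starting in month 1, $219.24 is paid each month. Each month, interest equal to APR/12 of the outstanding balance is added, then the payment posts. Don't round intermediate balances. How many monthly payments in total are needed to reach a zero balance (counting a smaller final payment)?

Promo months 1–6 at r₀ = 0%/12 = 0; months 7+ at r₁ = 26.1%/12 = 0.02175.
After month 6 (no interest yet): B = $5,250.00 − 6·$219.24 = $3,934.56.
Then at r₁ with $219.24/mo: n₂ = −ln(1 − r₁·B/P)/ln(1+r₁) ≈ 23.00 → 23 more payments.

29 payments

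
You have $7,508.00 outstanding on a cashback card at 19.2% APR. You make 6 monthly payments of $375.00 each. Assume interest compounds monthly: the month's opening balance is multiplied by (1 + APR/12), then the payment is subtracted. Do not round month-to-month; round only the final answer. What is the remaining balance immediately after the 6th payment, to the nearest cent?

$5,916.28

Monthly rate r = 19.2%/12 = 1.6% = 0.016.
Each month: B ← B·(1+r) − $375.00.
Month 1: interest $120.13; balance after payment $7,253.13.
Month 2: interest $116.05; balance after payment $6,994.18.
Month 3: interest $111.91; balance after payment $6,731.08.
Month 4: interest $107.70; balance after payment $6,463.78.
Month 5: interest $103.42; balance after payment $6,192.20.
Month 6: interest $99.08; balance after payment $5,916.28.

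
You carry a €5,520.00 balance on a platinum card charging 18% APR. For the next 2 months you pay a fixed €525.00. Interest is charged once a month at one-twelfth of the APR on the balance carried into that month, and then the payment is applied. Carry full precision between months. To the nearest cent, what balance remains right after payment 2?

Monthly rate r = 18%/12 = 1.5% = 0.015.
Each month: B ← B·(1+r) − €525.00.
Month 1: interest €82.80; balance after payment €5,077.80.
Month 2: interest €76.17; balance after payment €4,628.97.

€4,628.97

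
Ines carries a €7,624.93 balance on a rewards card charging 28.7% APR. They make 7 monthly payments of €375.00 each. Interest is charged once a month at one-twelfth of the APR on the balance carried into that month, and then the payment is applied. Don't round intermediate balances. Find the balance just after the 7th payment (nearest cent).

€6,175.77

Monthly rate r = 28.7%/12 = 2.39167% = 0.0239167.
Each month: B ← B·(1+r) − €375.00.
Month 1: interest €182.36; balance after payment €7,432.29.
Month 2: interest €177.76; balance after payment €7,235.05.
Month 3: interest €173.04; balance after payment €7,033.09.
Month 4: interest €168.21; balance after payment €6,826.29.
Month 5: interest €163.26; balance after payment €6,614.56.
Month 6: interest €158.20; balance after payment €6,397.76.
Month 7: interest €153.01; balance after payment €6,175.77.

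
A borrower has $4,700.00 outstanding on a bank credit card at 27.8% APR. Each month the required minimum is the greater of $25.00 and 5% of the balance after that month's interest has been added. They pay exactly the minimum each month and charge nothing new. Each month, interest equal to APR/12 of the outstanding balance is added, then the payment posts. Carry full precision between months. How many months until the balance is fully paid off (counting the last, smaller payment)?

107 months

Monthly rate r = 27.8%/12 = 2.31667% = 0.0231667.
While 5% of the post-interest balance exceeds $25.00, each month B ← (B·(1+r))·(1 − 0.05), i.e. B shrinks by the factor (1+r)·0.95 = 0.97201.
This holds for months 1–80. Entering month 81 the balance is $484.95; 5% of the post-interest balance is now below $25.00, so the flat $25.00 minimum applies from here.
From month 81 a fixed $25.00 at rate r clears $484.95 in 27 more payments. Total: 80 + 27 = 107 months.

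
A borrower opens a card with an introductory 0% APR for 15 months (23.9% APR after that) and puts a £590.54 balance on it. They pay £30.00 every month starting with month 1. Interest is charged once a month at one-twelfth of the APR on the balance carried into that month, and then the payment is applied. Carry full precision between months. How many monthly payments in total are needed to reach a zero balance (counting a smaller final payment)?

Promo months 1–15 at r₀ = 0%/12 = 0; months 16+ at r₁ = 23.9%/12 = 0.0199167.
After month 15 (no interest yet): B = £590.54 − 15·£30.00 = £140.54.
Then at r₁ with £30.00/mo: n₂ = −ln(1 − r₁·B/P)/ln(1+r₁) ≈ 4.97 → 5 more payments.

20 months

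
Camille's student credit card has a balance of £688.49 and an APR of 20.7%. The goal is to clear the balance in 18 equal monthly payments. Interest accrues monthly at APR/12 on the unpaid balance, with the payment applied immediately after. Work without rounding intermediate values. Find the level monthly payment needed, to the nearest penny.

£44.82

Monthly rate r = 20.7%/12 = 1.725% = 0.01725.
Level-payment amortization: P = B₀·r / (1 − (1+r)^(−n)) = 688.49·0.01725 / (1 − 1.01725^(−18)).
Denominator 1 − (1+r)^(−18) = 0.264976158.
P = 11.8765 / 0.264976158 ≈ 44.82.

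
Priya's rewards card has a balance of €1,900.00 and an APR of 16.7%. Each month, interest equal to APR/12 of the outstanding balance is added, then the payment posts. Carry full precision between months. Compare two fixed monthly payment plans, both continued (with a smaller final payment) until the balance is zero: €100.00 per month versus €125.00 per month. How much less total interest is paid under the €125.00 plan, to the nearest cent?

Monthly rate r = 16.7%/12 = 1.39167% = 0.0139167.
At €100.00/mo: n = ⌈−ln(1 − rB₀/P)/ln(1+r)⌉ = 23 payments (last €22.08); total interest = total paid − €1,900.00 = €322.08.
At €125.00/mo: 18 payments (last €24.67); total interest €249.67.
Interest saved = €322.08 − €249.67 = €72.41.

€72.41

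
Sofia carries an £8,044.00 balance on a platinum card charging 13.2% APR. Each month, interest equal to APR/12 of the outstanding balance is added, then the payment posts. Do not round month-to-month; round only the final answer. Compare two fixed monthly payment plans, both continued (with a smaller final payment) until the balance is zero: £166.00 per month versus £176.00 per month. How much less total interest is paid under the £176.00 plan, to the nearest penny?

Monthly rate r = 13.2%/12 = 1.1% = 0.011.
At £166.00/mo: n = ⌈−ln(1 − rB₀/P)/ln(1+r)⌉ = 70 payments (last £101.08); total interest = total paid − £8,044.00 = £3,511.08.
At £176.00/mo: 64 payments (last £152.08); total interest £3,196.08.
Interest saved = £3,511.08 − £3,196.08 = £315.00.

£315.00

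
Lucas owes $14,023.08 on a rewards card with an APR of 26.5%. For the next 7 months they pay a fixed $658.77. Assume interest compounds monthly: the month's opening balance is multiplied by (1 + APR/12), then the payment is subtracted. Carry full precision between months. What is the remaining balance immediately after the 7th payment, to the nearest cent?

$11,411.44

Monthly rate r = 26.5%/12 = 2.20833% = 0.0220833.
Each month: B ← B·(1+r) − $658.77.
Month 1: interest $309.68; balance after payment $13,673.99.
Month 2: interest $301.97; balance after payment $13,317.18.
Month 3: interest $294.09; balance after payment $12,952.50.
Month 4: interest $286.03; balance after payment $12,579.77.
Month 5: interest $277.80; balance after payment $12,198.80.
Month 6: interest $269.39; balance after payment $11,809.42.
Month 7: interest $260.79; balance after payment $11,411.44.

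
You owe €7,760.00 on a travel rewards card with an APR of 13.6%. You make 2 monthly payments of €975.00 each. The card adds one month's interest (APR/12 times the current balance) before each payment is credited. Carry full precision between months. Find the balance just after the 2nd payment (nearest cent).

€5,975.84

Monthly rate r = 13.6%/12 = 1.13333% = 0.0113333.
Each month: B ← B·(1+r) − €975.00.
Month 1: interest €87.95; balance after payment €6,872.95.
Month 2: interest €77.89; balance after payment €5,975.84.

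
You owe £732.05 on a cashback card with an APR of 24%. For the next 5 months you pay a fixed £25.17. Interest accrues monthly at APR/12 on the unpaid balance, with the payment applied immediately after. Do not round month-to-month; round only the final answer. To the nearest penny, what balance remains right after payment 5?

Monthly rate r = 24%/12 = 2% = 0.02.
Each month: B ← B·(1+r) − £25.17.
Month 1: interest £14.64; balance after payment £721.52.
Month 2: interest £14.43; balance after payment £710.78.
Month 3: interest £14.22; balance after payment £699.83.
Month 4: interest £14.00; balance after payment £688.65.
Month 5: interest £13.77; balance after payment £677.26.

£677.26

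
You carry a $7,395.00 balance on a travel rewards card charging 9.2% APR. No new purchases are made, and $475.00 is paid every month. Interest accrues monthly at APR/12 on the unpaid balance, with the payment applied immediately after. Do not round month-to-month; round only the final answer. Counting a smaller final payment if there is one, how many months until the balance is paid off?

Monthly rate r = 9.2%/12 = 0.766667% = 0.00766667.
Recurrence: B ← B·(1+r) − $475.00.
Month 1: interest $56.70; balance after payment $6,976.69.
Month 2: interest $53.49; balance after payment $6,555.18.
Closed form: n = −ln(1 − rB₀/P)/ln(1+r) = −ln(0.88064)/ln(1.00767) ≈ 16.642, so the balance reaches zero during payment 17.

17 payments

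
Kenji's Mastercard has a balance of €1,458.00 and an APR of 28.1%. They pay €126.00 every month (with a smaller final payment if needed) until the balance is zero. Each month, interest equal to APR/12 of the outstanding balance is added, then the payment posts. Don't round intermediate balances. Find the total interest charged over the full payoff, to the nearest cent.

Monthly rate r = 28.1%/12 = 2.34167% = 0.0234167.
Payoff takes n = ⌈−ln(1 − rB₀/P)/ln(1+r)⌉ = ⌈13.653⌉ = 14 payments; the last is €82.67.
Total paid = 13·€126.00 + €82.67 = €1,720.67.
Total interest = total paid − principal = €1,720.67 − €1,458.00 = €262.67.

€262.67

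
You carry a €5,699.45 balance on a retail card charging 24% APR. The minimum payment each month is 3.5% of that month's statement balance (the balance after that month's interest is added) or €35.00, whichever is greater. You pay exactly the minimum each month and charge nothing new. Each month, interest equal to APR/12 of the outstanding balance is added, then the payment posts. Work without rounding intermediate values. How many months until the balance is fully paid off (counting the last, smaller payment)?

Monthly rate r = 24%/12 = 2% = 0.02.
While 3.5% of the post-interest balance exceeds €35.00, each month B ← (B·(1+r))·(1 − 0.035), i.e. B shrinks by the factor (1+r)·0.965 = 0.9843.
This holds for months 1–112. Entering month 113 the balance is €968.53; 3.5% of the post-interest balance is now below €35.00, so the flat €35.00 minimum applies from here.
From month 113 a fixed €35.00 at rate r clears €968.53 in 41 more payments. Total: 112 + 41 = 153 months.

153 months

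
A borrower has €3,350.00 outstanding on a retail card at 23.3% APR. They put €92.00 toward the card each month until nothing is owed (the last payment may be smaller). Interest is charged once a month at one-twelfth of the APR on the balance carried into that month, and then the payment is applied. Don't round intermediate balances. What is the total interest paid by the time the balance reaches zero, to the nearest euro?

Monthly rate r = 23.3%/12 = 1.94167% = 0.0194167.
Payoff takes n = ⌈−ln(1 − rB₀/P)/ln(1+r)⌉ = ⌈63.839⌉ = 64 payments; the last is €77.26.
Total paid = 63·€92.00 + €77.26 = €5,873.26.
Total interest = total paid − principal = €5,873.26 − €3,350.00 = €2,523.26.

€2,523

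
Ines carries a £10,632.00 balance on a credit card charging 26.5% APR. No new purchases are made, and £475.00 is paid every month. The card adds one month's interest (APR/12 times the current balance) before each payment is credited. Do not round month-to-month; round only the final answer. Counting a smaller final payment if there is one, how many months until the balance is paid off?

32 payments

Monthly rate r = 26.5%/12 = 2.20833% = 0.0220833.
Recurrence: B ← B·(1+r) − £475.00.
Month 1: interest £234.79; balance after payment £10,391.79.
Month 2: interest £229.49; balance after payment £10,146.28.
Closed form: n = −ln(1 − rB₀/P)/ln(1+r) = −ln(0.50571)/ln(1.02208) ≈ 31.214, so the balance reaches zero during payment 32.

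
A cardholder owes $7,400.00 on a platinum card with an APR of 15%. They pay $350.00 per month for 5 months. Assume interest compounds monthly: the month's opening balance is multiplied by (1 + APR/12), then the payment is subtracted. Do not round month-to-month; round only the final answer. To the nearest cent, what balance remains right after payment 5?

$6,079.91

Monthly rate r = 15%/12 = 1.25% = 0.0125.
Each month: B ← B·(1+r) − $350.00.
Month 1: interest $92.50; balance after payment $7,142.50.
Month 2: interest $89.28; balance after payment $6,881.78.
Month 3: interest $86.02; balance after payment $6,617.80.
Month 4: interest $82.72; balance after payment $6,350.53.
Month 5: interest $79.38; balance after payment $6,079.91.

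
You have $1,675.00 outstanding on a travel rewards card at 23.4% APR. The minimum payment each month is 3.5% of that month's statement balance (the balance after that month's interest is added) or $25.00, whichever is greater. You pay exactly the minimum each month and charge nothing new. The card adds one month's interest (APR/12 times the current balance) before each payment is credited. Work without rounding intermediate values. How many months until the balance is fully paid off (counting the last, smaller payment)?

Monthly rate r = 23.4%/12 = 1.95% = 0.0195.
While 3.5% of the post-interest balance exceeds $25.00, each month B ← (B·(1+r))·(1 − 0.035), i.e. B shrinks by the factor (1+r)·0.965 = 0.98382.
This holds for months 1–54. Entering month 55 the balance is $694.07; 3.5% of the post-interest balance is now below $25.00, so the flat $25.00 minimum applies from here.
From month 55 a fixed $25.00 at rate r clears $694.07 in 41 more payments. Total: 54 + 41 = 95 months.

95 months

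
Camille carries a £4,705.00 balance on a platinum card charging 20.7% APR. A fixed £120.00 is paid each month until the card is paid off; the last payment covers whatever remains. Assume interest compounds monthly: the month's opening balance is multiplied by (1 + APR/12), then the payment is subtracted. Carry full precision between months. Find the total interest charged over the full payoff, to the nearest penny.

Monthly rate r = 20.7%/12 = 1.725% = 0.01725.
Payoff takes n = ⌈−ln(1 − rB₀/P)/ln(1+r)⌉ = ⌈65.958⌉ = 66 payments; the last is £115.00.
Total paid = 65·£120.00 + £115.00 = £7,915.00.
Total interest = total paid − principal = £7,915.00 − £4,705.00 = £3,210.00.

£3,210.00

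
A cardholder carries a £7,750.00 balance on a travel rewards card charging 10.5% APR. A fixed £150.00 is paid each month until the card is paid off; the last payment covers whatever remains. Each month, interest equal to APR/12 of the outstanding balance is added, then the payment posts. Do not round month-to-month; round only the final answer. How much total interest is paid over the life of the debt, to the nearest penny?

£2,608.79

Monthly rate r = 10.5%/12 = 0.875% = 0.00875.
Payoff takes n = ⌈−ln(1 − rB₀/P)/ln(1+r)⌉ = ⌈69.058⌉ = 70 payments; the last is £8.79.
Total paid = 69·£150.00 + £8.79 = £10,358.79.
Total interest = total paid − principal = £10,358.79 − £7,750.00 = £2,608.79.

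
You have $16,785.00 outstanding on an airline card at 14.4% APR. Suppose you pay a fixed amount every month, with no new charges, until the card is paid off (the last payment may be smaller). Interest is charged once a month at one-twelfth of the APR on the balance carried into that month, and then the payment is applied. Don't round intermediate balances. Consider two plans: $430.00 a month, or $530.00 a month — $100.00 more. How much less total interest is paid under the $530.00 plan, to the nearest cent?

$1,536.09

Monthly rate r = 14.4%/12 = 1.2% = 0.012.
At $430.00/mo: n = ⌈−ln(1 − rB₀/P)/ln(1+r)⌉ = 53 payments (last $418.70); total interest = total paid − $16,785.00 = $5,993.70.
At $530.00/mo: 41 payments (last $42.61); total interest $4,457.61.
Interest saved = $5,993.70 − $4,457.61 = $1,536.09.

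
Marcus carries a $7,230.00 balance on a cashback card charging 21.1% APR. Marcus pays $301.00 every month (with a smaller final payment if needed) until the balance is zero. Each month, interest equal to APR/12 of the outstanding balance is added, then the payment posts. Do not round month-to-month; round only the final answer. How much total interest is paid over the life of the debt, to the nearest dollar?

$2,247

Monthly rate r = 21.1%/12 = 1.75833% = 0.0175833.
Payoff takes n = ⌈−ln(1 − rB₀/P)/ln(1+r)⌉ = ⌈31.484⌉ = 32 payments; the last is $146.43.
Total paid = 31·$301.00 + $146.43 = $9,477.43.
Total interest = total paid − principal = $9,477.43 − $7,230.00 = $2,247.43.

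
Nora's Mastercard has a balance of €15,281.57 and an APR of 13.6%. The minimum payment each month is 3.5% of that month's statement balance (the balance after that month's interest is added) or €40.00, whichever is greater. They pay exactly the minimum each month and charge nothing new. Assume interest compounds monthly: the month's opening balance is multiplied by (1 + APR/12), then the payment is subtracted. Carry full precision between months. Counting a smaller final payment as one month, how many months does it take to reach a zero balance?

Monthly rate r = 13.6%/12 = 1.13333% = 0.0113333.
While 3.5% of the post-interest balance exceeds €40.00, each month B ← (B·(1+r))·(1 − 0.035), i.e. B shrinks by the factor (1+r)·0.965 = 0.97594.
This holds for months 1–107. Entering month 108 the balance is €1,127.93; 3.5% of the post-interest balance is now below €40.00, so the flat €40.00 minimum applies from here.
From month 108 a fixed €40.00 at rate r clears €1,127.93 in 35 more payments. Total: 107 + 35 = 142 months.

142 months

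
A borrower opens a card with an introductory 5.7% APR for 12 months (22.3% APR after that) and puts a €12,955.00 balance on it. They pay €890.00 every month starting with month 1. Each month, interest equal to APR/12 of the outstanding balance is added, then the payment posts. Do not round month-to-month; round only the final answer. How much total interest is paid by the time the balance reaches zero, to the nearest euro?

Promo months 1–12 at r₀ = 5.7%/12 = 0.00475; months 13+ at r₁ = 22.3%/12 = 0.0185833.
After month 12: iterate B ← B·(1+r₀) − €890.00 for 12 months → €2,749.56.
Then at r₁ with €890.00/mo: n₂ = −ln(1 − r₁·B/P)/ln(1+r₁) ≈ 3.21 → 4 more payments.
Total paid = 15·€890.00 + €189.24 = €13,539.24; interest = €13,539.24 − €12,955.00 = €584.24.

€584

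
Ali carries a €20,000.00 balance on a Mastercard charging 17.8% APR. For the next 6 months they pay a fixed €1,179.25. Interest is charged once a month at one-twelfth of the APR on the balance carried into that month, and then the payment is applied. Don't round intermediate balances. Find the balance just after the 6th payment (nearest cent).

€14,504.20

Monthly rate r = 17.8%/12 = 1.48333% = 0.0148333.
Each month: B ← B·(1+r) − €1,179.25.
Month 1: interest €296.67; balance after payment €19,117.42.
Month 2: interest €283.58; balance after payment €18,221.74.
Month 3: interest €270.29; balance after payment €17,312.78.
Month 4: interest €256.81; balance after payment €16,390.34.
Month 5: interest €243.12; balance after payment €15,454.21.
Month 6: interest €229.24; balance after payment €14,504.20.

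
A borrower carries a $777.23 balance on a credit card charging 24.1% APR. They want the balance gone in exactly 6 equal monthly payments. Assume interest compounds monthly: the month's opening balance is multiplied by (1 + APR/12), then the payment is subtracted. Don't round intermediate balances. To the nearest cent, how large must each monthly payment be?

$138.79

Monthly rate r = 24.1%/12 = 2.00833% = 0.0200833.
Level-payment amortization: P = B₀·r / (1 − (1+r)^(−n)) = 777.23·0.0200833 / (1 − 1.02008^(−6)).
Denominator 1 − (1+r)^(−6) = 0.112463773.
P = 15.6094 / 0.112463773 ≈ 138.79.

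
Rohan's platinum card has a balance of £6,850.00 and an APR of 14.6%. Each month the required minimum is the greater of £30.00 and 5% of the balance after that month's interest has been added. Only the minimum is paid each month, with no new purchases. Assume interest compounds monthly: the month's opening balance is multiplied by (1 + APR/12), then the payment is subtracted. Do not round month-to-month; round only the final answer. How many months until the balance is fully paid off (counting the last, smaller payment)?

86 months

Monthly rate r = 14.6%/12 = 1.21667% = 0.0121667.
While 5% of the post-interest balance exceeds £30.00, each month B ← (B·(1+r))·(1 − 0.05), i.e. B shrinks by the factor (1+r)·0.95 = 0.96156.
This holds for months 1–63. Entering month 64 the balance is £579.64; 5% of the post-interest balance is now below £30.00, so the flat £30.00 minimum applies from here.
From month 64 a fixed £30.00 at rate r clears £579.64 in 23 more payments. Total: 63 + 23 = 86 months.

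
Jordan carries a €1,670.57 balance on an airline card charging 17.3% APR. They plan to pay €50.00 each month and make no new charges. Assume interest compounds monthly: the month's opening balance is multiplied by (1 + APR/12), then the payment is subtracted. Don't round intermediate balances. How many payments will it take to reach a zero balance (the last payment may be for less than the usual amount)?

46 months

Monthly rate r = 17.3%/12 = 1.44167% = 0.0144167.
Recurrence: B ← B·(1+r) − €50.00.
Month 1: interest €24.08; balance after payment €1,644.65.
Month 2: interest €23.71; balance after payment €1,618.36.
Closed form: n = −ln(1 − rB₀/P)/ln(1+r) = −ln(0.51832)/ln(1.01442) ≈ 45.911, so the balance reaches zero during payment 46.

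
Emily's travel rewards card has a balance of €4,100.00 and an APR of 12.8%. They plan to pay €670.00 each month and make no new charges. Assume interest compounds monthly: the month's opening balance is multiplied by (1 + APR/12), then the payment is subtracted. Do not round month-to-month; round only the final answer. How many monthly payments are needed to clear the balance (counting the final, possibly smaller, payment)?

Monthly rate r = 12.8%/12 = 1.06667% = 0.0106667.
Recurrence: B ← B·(1+r) − €670.00.
Month 1: interest €43.73; balance after payment €3,473.73.
Month 2: interest €37.05; balance after payment €2,840.79.
Closed form: n = −ln(1 − rB₀/P)/ln(1+r) = −ln(0.93473)/ln(1.01067) ≈ 6.362, so the balance reaches zero during payment 7.

7 payments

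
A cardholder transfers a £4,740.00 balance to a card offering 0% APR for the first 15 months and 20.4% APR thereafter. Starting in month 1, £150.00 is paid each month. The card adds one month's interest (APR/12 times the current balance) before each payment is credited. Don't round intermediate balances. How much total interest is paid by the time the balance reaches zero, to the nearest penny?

Promo months 1–15 at r₀ = 0%/12 = 0; months 16+ at r₁ = 20.4%/12 = 0.017.
After month 15 (no interest yet): B = £4,740.00 − 15·£150.00 = £2,490.00.
Then at r₁ with £150.00/mo: n₂ = −ln(1 − r₁·B/P)/ln(1+r₁) ≈ 19.67 → 20 more payments.
Total paid = 34·£150.00 + £100.64 = £5,200.64; interest = £5,200.64 − £4,740.00 = £460.64.

£460.64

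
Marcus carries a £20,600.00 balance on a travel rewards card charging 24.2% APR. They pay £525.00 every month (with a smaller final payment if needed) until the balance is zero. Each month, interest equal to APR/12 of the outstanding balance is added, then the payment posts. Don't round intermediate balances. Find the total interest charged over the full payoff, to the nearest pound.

£20,602

Monthly rate r = 24.2%/12 = 2.01667% = 0.0201667.
Payoff takes n = ⌈−ln(1 − rB₀/P)/ln(1+r)⌉ = ⌈78.477⌉ = 79 payments; the last is £251.53.
Total paid = 78·£525.00 + £251.53 = £41,201.53.
Total interest = total paid − principal = £41,201.53 − £20,600.00 = £20,601.53.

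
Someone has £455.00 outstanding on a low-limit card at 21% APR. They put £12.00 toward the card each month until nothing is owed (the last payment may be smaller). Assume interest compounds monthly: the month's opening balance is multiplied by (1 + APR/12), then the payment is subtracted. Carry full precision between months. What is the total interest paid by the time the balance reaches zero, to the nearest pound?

£298

Monthly rate r = 21%/12 = 1.75% = 0.0175.
Payoff takes n = ⌈−ln(1 − rB₀/P)/ln(1+r)⌉ = ⌈62.788⌉ = 63 payments; the last is £9.47.
Total paid = 62·£12.00 + £9.47 = £753.47.
Total interest = total paid − principal = £753.47 − £455.00 = £298.47.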